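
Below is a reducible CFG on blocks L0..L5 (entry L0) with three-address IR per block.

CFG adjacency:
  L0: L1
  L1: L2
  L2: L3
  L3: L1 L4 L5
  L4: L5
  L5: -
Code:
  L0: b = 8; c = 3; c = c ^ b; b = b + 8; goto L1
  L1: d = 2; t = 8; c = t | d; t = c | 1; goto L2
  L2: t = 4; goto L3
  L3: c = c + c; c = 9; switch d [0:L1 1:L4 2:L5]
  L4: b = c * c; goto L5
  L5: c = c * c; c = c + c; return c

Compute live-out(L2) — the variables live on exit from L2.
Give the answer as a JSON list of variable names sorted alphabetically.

Answer: ["c", "d"]

Derivation:
Block summaries:
  L0 def {b,c} use ∅
  L1 def {c,d,t} use ∅
  L2 def {t} use ∅
  L3 def {c} use {c,d}
  L4 def {b} use {c}
  L5 def {c} use {c}

Liveness:
  L0 li=∅ lo=∅
  L1 li=∅ lo={c,d}
  L2 li={c,d} lo={c,d}
  L3 li={c,d} lo={c}
  L4 li={c} lo={c}
  L5 li={c} lo=∅

live-out(L2) = ["c", "d"]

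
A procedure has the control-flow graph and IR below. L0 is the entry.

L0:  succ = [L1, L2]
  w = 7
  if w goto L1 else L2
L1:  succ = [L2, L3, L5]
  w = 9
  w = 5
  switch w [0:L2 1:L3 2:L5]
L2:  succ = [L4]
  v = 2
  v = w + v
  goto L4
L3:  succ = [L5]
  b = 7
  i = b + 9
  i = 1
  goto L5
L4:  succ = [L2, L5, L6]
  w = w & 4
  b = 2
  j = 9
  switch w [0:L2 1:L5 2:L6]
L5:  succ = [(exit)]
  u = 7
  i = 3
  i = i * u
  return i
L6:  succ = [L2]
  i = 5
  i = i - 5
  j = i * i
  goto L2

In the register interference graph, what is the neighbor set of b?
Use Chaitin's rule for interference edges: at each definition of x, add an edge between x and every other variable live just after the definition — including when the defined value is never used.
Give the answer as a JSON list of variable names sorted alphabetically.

Answer: ["w"]

Derivation:
def/use:
  L0: {w} / ∅
  L1: {w} / ∅
  L2: {v} / {w}
  L3: {b,i} / ∅
  L4: {b,j,w} / {w}
  L5: {i,u} / ∅
  L6: {i,j} / ∅

Live sets:
  L0 li=∅ lo={w}
  L1 li=∅ lo={w}
  L2 li={w} lo={w}
  L3 li=∅ lo=∅
  L4 li={w} lo={w}
  L5 li=∅ lo=∅
  L6 li={w} lo={w}

Interference:
  b↔{w}
  i↔{u,w}
  j↔{w}
  u↔{i}
  v↔{w}
  w↔{b,i,j,v}

N(b) = ["w"]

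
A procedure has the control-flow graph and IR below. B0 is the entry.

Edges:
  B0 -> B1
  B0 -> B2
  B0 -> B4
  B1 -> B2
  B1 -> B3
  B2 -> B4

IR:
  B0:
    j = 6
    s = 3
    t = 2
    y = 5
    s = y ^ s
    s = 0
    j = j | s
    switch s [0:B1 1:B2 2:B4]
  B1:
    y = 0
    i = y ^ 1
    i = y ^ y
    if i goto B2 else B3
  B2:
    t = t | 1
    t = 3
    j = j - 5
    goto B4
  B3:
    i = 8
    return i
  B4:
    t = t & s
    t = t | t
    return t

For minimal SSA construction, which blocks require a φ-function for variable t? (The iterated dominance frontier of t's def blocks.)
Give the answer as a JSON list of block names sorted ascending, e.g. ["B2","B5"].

Answer: ["B4"]

Working:
idom tree: B1←B0 B2←B0 B3←B1 B4←B0
Dom∩ at merges:
  B2: preds {B0,B1}: {B0} ∩ {B0,B1} = {B0}; idom=B0
  B4: preds {B0,B2}: {B0} ∩ {B0,B2} = {B0}; idom=B0

DF walk-up:
  B2←B0: walk · to B0
  B2←B1: walk B1 to B0
  B4←B0: walk · to B0
  B4←B2: walk B2 to B0
  B0: DF=∅
  B1: DF={B2}
  B2: DF={B4}
  B3: DF=∅
  B4: DF=∅

φ for t: defs {B0,B2,B4}
  DF⁺ = {B4}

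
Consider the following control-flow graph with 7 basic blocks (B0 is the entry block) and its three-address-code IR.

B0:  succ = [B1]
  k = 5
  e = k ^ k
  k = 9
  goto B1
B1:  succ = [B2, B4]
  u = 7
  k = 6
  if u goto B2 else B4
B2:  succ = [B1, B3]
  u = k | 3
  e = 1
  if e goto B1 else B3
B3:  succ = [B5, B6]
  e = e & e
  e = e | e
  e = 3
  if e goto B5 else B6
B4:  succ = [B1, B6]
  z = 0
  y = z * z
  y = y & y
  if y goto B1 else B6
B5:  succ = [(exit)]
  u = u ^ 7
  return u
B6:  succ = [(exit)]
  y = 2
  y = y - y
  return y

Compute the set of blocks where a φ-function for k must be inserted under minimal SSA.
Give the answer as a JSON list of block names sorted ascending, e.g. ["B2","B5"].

Answer: ["B1"]

Analysis:
idom tree: B1←B0 B2←B1 B3←B2 B4←B1 B5←B3 B6←B1
Dom∩ at merges:
  B1: preds {B0,B2,B4}: {B0} ∩ {B0,B1,B2} ∩ {B0,B1,B4} = {B0}; idom=B0
  B6: preds {B3,B4}: {B0,B1,B2,B3} ∩ {B0,B1,B4} = {B0,B1}; idom=B1

DF walk-up:
  join B1 pred B0: · stop@B0
  join B1 pred B2: B2→B1 stop@B0
  join B1 pred B4: B4→B1 stop@B0
  join B6 pred B3: B3→B2 stop@B1
  join B6 pred B4: B4 stop@B1
  DF(B0)=∅
  DF(B1)={B1}
  DF(B2)={B1,B6}
  DF(B3)={B6}
  DF(B4)={B1,B6}
  DF(B5)=∅
  DF(B6)=∅

φ for k: defs {B0,B1}
  DF⁺ = {B1}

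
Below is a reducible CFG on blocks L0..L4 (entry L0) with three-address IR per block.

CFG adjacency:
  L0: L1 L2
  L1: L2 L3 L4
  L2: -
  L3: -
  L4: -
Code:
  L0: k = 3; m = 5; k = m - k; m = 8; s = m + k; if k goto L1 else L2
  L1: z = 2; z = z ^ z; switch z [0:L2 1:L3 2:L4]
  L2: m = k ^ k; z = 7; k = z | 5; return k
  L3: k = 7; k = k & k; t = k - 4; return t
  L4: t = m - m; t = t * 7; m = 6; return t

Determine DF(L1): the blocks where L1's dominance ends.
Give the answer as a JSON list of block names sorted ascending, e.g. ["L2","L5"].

idom tree: L1←L0 L2←L0 L3←L1 L4←L1
Dom∩ at merges:
  L2: preds {L0,L1}: {L0} ∩ {L0,L1} = {L0}; idom=L0

DF derivation:
  join L2 pred L0: · stop@L0
  join L2 pred L1: L1 stop@L0
  L0 → ∅
  L1 → {L2}
  L2 → ∅
  L3 → ∅
  L4 → ∅

DF(L1) = ["L2"]

Answer: ["L2"]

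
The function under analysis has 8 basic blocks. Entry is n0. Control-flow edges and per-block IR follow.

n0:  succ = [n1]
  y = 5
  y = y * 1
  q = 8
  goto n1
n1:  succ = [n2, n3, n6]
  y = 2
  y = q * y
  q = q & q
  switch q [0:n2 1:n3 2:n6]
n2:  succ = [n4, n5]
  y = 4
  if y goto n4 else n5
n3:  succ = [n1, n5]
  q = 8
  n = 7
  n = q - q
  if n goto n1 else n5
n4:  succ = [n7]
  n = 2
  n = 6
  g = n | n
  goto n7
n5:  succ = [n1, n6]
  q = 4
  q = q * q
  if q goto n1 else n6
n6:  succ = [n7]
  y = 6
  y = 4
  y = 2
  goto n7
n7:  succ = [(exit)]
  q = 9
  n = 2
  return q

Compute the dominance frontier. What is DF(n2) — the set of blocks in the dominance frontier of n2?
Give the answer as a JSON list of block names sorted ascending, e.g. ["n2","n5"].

idom tree: n1←n0 n2←n1 n3←n1 n4←n2 n5←n1 n6←n1 n7←n1
Dom at joins:
  n1: preds {n0,n3,n5}: {n0} ∩ {n0,n1,n3} ∩ {n0,n1,n5} = {n0}; idom=n0
  n5: preds {n2,n3}: {n0,n1,n2} ∩ {n0,n1,n3} = {n0,n1}; idom=n1
  n6: preds {n1,n5}: {n0,n1} ∩ {n0,n1,n5} = {n0,n1}; idom=n1
  n7: preds {n4,n6}: {n0,n1,n2,n4} ∩ {n0,n1,n6} = {n0,n1}; idom=n1

DF derivation:
  join n1 pred n0: · stop@n0
  join n1 pred n3: n3→n1 stop@n0
  join n1 pred n5: n5→n1 stop@n0
  join n5 pred n2: n2 stop@n1
  join n5 pred n3: n3 stop@n1
  join n6 pred n1: · stop@n1
  join n6 pred n5: n5 stop@n1
  join n7 pred n4: n4→n2 stop@n1
  join n7 pred n6: n6 stop@n1
  n0 → ∅
  n1 → {n1}
  n2 → {n5,n7}
  n3 → {n1,n5}
  n4 → {n7}
  n5 → {n1,n6}
  n6 → {n7}
  n7 → ∅

DF(n2) = ["n5", "n7"]

Answer: ["n5", "n7"]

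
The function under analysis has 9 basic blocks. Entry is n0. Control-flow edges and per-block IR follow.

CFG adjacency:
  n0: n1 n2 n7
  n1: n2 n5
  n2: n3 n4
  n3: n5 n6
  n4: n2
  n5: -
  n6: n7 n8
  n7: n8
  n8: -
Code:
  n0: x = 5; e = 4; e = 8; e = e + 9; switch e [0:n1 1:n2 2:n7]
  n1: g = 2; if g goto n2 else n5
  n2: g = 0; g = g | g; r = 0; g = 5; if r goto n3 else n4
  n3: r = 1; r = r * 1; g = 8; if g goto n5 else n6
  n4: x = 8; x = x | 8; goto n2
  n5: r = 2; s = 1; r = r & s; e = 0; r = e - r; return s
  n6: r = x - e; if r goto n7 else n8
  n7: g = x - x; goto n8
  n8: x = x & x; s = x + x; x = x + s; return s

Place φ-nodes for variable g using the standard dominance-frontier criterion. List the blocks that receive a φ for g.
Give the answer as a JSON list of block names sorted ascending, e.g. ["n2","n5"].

Answer: ["n2", "n5", "n7", "n8"]

Derivation:
idom tree: n1←n0 n2←n0 n3←n2 n4←n2 n5←n0 n6←n3 n7←n0 n8←n0
Dom∩ at merges:
  n2: preds {n0,n1,n4}: {n0} ∩ {n0,n1} ∩ {n0,n2,n4} = {n0}; idom=n0
  n5: preds {n1,n3}: {n0,n1} ∩ {n0,n2,n3} = {n0}; idom=n0
  n7: preds {n0,n6}: {n0} ∩ {n0,n2,n3,n6} = {n0}; idom=n0
  n8: preds {n6,n7}: {n0,n2,n3,n6} ∩ {n0,n7} = {n0}; idom=n0

DF derivation:
  join n2 pred n0: · stop@n0
  join n2 pred n1: n1 stop@n0
  join n2 pred n4: n4→n2 stop@n0
  join n5 pred n1: n1 stop@n0
  join n5 pred n3: n3→n2 stop@n0
  join n7 pred n0: · stop@n0
  join n7 pred n6: n6→n3→n2 stop@n0
  join n8 pred n6: n6→n3→n2 stop@n0
  join n8 pred n7: n7 stop@n0
  DF(n0)=∅
  DF(n1)={n2,n5}
  DF(n2)={n2,n5,n7,n8}
  DF(n3)={n5,n7,n8}
  DF(n4)={n2}
  DF(n5)=∅
  DF(n6)={n7,n8}
  DF(n7)={n8}
  DF(n8)=∅

φ for g: defs {n1,n2,n3,n7}
  DF⁺ = {n2,n5,n7,n8}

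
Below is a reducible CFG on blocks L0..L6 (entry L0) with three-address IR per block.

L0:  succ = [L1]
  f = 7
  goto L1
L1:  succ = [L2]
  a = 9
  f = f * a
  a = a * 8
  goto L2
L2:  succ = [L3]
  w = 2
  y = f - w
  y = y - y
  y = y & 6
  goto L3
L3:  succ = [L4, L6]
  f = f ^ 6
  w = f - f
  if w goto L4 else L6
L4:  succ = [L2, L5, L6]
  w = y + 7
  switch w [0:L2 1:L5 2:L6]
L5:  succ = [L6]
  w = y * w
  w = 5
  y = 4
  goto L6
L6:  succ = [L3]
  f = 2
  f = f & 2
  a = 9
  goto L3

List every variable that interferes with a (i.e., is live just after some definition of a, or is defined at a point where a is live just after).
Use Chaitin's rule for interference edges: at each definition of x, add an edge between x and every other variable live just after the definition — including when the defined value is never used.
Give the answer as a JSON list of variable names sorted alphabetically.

Per-block:
  L0: def={f} ue=∅
  L1: def={a,f} ue={f}
  L2: def={w,y} ue={f}
  L3: def={f,w} ue={f}
  L4: def={w} ue={y}
  L5: def={w,y} ue={w,y}
  L6: def={a,f} ue=∅

Live sets:
  L0: in=∅ out={f}
  L1: in={f} out={f}
  L2: in={f} out={f,y}
  L3: in={f,y} out={f,y}
  L4: in={f,y} out={f,w,y}
  L5: in={w,y} out={y}
  L6: in={y} out={f,y}

Conflict graph:
  a: {f,y}
  f: {a,w,y}
  w: {f,y}
  y: {a,f,w}

N(a) = ["f", "y"]

Answer: ["f", "y"]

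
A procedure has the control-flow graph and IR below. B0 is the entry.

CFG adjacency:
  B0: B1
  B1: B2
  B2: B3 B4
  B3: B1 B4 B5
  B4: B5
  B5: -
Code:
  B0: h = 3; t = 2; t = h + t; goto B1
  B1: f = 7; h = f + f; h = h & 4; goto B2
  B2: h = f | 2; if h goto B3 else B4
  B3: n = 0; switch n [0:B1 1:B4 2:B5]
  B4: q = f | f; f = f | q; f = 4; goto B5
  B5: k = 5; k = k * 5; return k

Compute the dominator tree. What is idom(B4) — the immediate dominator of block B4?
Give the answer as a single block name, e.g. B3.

Answer: B2

Analysis:
idom tree: B1←B0 B2←B1 B3←B2 B4←B2 B5←B2
Join-block Dom:
  B1: preds {B0,B3}: {B0} ∩ {B0,B1,B2,B3} = {B0}; idom=B0
  B4: preds {B2,B3}: {B0,B1,B2} ∩ {B0,B1,B2,B3} = {B0,B1,B2}; idom=B2
  B5: preds {B3,B4}: {B0,B1,B2,B3} ∩ {B0,B1,B2,B4} = {B0,B1,B2}; idom=B2

idom(B4) = B2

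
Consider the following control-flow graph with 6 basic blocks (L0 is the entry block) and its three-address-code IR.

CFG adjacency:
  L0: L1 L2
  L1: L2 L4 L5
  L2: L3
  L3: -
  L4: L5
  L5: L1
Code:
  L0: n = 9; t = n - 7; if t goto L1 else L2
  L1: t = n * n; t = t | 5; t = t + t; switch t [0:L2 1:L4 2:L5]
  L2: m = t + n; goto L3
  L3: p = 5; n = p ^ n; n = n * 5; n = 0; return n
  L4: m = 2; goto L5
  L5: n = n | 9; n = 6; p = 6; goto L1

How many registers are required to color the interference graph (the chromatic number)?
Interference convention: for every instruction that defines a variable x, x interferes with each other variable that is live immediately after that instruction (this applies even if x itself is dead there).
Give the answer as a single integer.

def/use:
  L0: {n,t} / ∅
  L1: {t} / {n}
  L2: {m} / {n,t}
  L3: {n,p} / {n}
  L4: {m} / ∅
  L5: {n,p} / {n}

Backward fixpoint:
  L0: in=∅ out={n,t}
  L1: in={n} out={n,t}
  L2: in={n,t} out={n}
  L3: in={n} out=∅
  L4: in={n} out={n}
  L5: in={n} out={n}

Interference:
  m↔{n}
  n↔{m,p,t}
  p↔{n}
  t↔{n}

Chromatic number:
  clique {m,n} ⇒ need ≥ 2
  2-colouring: c0={n}  c1={m,p,t}
  χ = 2

Answer: 2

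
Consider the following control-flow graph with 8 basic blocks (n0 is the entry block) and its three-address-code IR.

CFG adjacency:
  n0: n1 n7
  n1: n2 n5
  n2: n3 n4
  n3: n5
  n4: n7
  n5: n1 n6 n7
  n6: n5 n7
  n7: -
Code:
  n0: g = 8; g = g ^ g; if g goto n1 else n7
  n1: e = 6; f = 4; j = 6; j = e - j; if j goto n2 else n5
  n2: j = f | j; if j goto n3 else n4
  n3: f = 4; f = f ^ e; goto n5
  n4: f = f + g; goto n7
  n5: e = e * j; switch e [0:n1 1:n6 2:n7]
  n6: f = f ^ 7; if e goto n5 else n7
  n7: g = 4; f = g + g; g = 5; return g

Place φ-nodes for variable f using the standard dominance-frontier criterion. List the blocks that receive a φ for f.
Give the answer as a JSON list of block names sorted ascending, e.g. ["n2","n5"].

idom tree: n1←n0 n2←n1 n3←n2 n4←n2 n5←n1 n6←n5 n7←n0
Dom∩ at merges:
  n1: preds {n0,n5}: {n0} ∩ {n0,n1,n5} = {n0}; idom=n0
  n5: preds {n1,n3,n6}: {n0,n1} ∩ {n0,n1,n2,n3} ∩ {n0,n1,n5,n6} = {n0,n1}; idom=n1
  n7: preds {n0,n4,n5,n6}: {n0} ∩ {n0,n1,n2,n4} ∩ {n0,n1,n5} ∩ {n0,n1,n5,n6} = {n0}; idom=n0

DF derivation:
  n1←n0: walk · to n0
  n1←n5: walk n5→n1 to n0
  n5←n1: walk · to n1
  n5←n3: walk n3→n2 to n1
  n5←n6: walk n6→n5 to n1
  n7←n0: walk · to n0
  n7←n4: walk n4→n2→n1 to n0
  n7←n5: walk n5→n1 to n0
  n7←n6: walk n6→n5→n1 to n0
  DF(n0)=∅
  DF(n1)={n1,n7}
  DF(n2)={n5,n7}
  DF(n3)={n5}
  DF(n4)={n7}
  DF(n5)={n1,n5,n7}
  DF(n6)={n5,n7}
  DF(n7)=∅

φ for f: defs {n1,n3,n4,n6,n7}
  DF⁺ = {n1,n5,n7}

Answer: ["n1", "n5", "n7"]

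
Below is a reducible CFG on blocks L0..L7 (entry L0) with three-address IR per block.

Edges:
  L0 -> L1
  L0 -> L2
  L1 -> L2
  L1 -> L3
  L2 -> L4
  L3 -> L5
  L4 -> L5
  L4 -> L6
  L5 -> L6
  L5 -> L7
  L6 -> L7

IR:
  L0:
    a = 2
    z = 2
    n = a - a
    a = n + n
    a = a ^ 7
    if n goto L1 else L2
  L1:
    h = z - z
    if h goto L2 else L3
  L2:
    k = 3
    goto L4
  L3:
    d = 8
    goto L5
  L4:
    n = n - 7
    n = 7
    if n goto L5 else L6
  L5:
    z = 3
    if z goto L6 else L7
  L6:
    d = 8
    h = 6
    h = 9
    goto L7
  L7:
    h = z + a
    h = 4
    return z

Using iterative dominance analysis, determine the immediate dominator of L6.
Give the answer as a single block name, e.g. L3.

idom tree: L1←L0 L2←L0 L3←L1 L4←L2 L5←L0 L6←L0 L7←L0
Dom at joins:
  L2: preds {L0,L1}: {L0} ∩ {L0,L1} = {L0}; idom=L0
  L5: preds {L3,L4}: {L0,L1,L3} ∩ {L0,L2,L4} = {L0}; idom=L0
  L6: preds {L4,L5}: {L0,L2,L4} ∩ {L0,L5} = {L0}; idom=L0
  L7: preds {L5,L6}: {L0,L5} ∩ {L0,L6} = {L0}; idom=L0

idom(L6) = L0

Answer: L0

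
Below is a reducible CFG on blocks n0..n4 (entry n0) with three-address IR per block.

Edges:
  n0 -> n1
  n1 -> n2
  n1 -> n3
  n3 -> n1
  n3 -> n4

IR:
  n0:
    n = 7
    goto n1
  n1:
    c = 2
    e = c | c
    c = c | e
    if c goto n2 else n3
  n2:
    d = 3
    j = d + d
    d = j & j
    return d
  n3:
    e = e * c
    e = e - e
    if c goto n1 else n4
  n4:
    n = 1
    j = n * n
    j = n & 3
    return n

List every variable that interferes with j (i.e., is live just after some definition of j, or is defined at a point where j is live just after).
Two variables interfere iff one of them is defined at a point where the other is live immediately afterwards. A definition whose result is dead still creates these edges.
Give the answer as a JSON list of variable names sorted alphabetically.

def/use:
  n0 def {n} use ∅
  n1 def {c,e} use ∅
  n2 def {d,j} use ∅
  n3 def {e} use {c,e}
  n4 def {j,n} use ∅

Liveness:
  n0 li=∅ lo=∅
  n1 li=∅ lo={c,e}
  n2 li=∅ lo=∅
  n3 li={c,e} lo=∅
  n4 li=∅ lo=∅

Conflict graph:
  c: {e}
  d: ∅
  e: {c}
  j: {n}
  n: {j}

N(j) = ["n"]

Answer: ["n"]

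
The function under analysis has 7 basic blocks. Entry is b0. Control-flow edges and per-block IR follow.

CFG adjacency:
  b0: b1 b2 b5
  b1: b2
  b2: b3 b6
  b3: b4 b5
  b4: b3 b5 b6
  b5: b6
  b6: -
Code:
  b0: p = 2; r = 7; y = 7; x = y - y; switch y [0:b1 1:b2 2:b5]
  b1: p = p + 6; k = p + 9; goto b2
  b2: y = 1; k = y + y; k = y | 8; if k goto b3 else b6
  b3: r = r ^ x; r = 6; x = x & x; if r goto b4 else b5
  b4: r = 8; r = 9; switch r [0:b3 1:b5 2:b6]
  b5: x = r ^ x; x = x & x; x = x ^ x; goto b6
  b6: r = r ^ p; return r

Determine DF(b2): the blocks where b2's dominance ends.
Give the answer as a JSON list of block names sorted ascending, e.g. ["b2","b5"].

Answer: ["b5", "b6"]

Analysis:
idom tree: b1←b0 b2←b0 b3←b2 b4←b3 b5←b0 b6←b0
Dom∩ at merges:
  b2: preds {b0,b1}: {b0} ∩ {b0,b1} = {b0}; idom=b0
  b3: preds {b2,b4}: {b0,b2} ∩ {b0,b2,b3,b4} = {b0,b2}; idom=b2
  b5: preds {b0,b3,b4}: {b0} ∩ {b0,b2,b3} ∩ {b0,b2,b3,b4} = {b0}; idom=b0
  b6: preds {b2,b4,b5}: {b0,b2} ∩ {b0,b2,b3,b4} ∩ {b0,b5} = {b0}; idom=b0

Frontier:
  join b2 pred b0: · stop@b0
  join b2 pred b1: b1 stop@b0
  join b3 pred b2: · stop@b2
  join b3 pred b4: b4→b3 stop@b2
  join b5 pred b0: · stop@b0
  join b5 pred b3: b3→b2 stop@b0
  join b5 pred b4: b4→b3→b2 stop@b0
  join b6 pred b2: b2 stop@b0
  join b6 pred b4: b4→b3→b2 stop@b0
  join b6 pred b5: b5 stop@b0
  DF(b0)=∅
  DF(b1)={b2}
  DF(b2)={b5,b6}
  DF(b3)={b3,b5,b6}
  DF(b4)={b3,b5,b6}
  DF(b5)={b6}
  DF(b6)=∅

DF(b2) = ["b5", "b6"]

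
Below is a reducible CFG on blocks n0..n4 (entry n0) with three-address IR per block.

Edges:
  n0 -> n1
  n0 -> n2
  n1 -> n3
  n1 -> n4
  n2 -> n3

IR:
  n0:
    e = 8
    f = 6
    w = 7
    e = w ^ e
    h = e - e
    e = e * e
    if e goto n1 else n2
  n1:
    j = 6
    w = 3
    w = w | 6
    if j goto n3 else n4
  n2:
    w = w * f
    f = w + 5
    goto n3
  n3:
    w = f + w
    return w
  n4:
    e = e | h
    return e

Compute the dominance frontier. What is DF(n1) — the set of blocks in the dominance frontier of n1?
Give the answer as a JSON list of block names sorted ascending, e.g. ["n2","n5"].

Answer: ["n3"]

Working:
idom tree: n1←n0 n2←n0 n3←n0 n4←n1
Join-block Dom:
  n3: preds {n1,n2}: {n0,n1} ∩ {n0,n2} = {n0}; idom=n0

DF derivation:
  join n3 pred n1: n1 stop@n0
  join n3 pred n2: n2 stop@n0
  n0 → ∅
  n1 → {n3}
  n2 → {n3}
  n3 → ∅
  n4 → ∅

DF(n1) = ["n3"]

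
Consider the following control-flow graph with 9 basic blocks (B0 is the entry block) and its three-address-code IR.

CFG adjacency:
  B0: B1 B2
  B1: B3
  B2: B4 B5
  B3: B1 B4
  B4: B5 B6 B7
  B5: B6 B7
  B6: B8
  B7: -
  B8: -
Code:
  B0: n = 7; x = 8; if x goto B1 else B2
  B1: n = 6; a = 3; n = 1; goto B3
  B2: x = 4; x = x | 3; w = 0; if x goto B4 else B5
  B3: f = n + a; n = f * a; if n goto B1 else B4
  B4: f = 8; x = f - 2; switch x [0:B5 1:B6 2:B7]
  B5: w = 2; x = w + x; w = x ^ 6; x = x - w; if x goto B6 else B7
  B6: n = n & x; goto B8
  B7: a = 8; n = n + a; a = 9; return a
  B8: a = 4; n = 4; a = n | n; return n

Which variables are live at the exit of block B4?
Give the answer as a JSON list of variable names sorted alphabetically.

Per-block:
  B0: {n,x} / ∅
  B1: {a,n} / ∅
  B2: {w,x} / ∅
  B3: {f,n} / {a,n}
  B4: {f,x} / ∅
  B5: {w,x} / {x}
  B6: {n} / {n,x}
  B7: {a,n} / {n}
  B8: {a,n} / ∅

Live sets:
  live B0: ∅→{n}
  live B1: ∅→{a,n}
  live B2: {n}→{n,x}
  live B3: {a,n}→{n}
  live B4: {n}→{n,x}
  live B5: {n,x}→{n,x}
  live B6: {n,x}→∅
  live B7: {n}→∅
  live B8: ∅→∅

live-out(B4) = ["n", "x"]

Answer: ["n", "x"]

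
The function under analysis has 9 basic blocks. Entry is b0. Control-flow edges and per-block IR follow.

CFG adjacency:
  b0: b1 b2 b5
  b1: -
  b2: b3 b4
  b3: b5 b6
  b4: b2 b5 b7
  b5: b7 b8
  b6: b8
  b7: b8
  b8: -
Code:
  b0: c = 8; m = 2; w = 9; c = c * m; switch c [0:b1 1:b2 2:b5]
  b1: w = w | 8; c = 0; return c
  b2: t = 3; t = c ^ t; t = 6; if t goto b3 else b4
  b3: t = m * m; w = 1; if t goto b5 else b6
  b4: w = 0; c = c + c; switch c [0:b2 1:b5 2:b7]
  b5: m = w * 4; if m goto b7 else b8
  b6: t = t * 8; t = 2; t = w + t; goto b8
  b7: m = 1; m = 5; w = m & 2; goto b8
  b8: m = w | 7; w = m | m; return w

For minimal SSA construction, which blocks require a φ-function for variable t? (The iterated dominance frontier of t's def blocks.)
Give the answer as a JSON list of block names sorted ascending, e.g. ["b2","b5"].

Answer: ["b2", "b5", "b7", "b8"]

Derivation:
idom tree: b1←b0 b2←b0 b3←b2 b4←b2 b5←b0 b6←b3 b7←b0 b8←b0
Dom∩ at merges:
  b2: preds {b0,b4}: {b0} ∩ {b0,b2,b4} = {b0}; idom=b0
  b5: preds {b0,b3,b4}: {b0} ∩ {b0,b2,b3} ∩ {b0,b2,b4} = {b0}; idom=b0
  b7: preds {b4,b5}: {b0,b2,b4} ∩ {b0,b5} = {b0}; idom=b0
  b8: preds {b5,b6,b7}: {b0,b5} ∩ {b0,b2,b3,b6} ∩ {b0,b7} = {b0}; idom=b0

Frontier:
  b2←b0: walk · to b0
  b2←b4: walk b4→b2 to b0
  b5←b0: walk · to b0
  b5←b3: walk b3→b2 to b0
  b5←b4: walk b4→b2 to b0
  b7←b4: walk b4→b2 to b0
  b7←b5: walk b5 to b0
  b8←b5: walk b5 to b0
  b8←b6: walk b6→b3→b2 to b0
  b8←b7: walk b7 to b0
  DF(b0)=∅
  DF(b1)=∅
  DF(b2)={b2,b5,b7,b8}
  DF(b3)={b5,b8}
  DF(b4)={b2,b5,b7}
  DF(b5)={b7,b8}
  DF(b6)={b8}
  DF(b7)={b8}
  DF(b8)=∅

φ for t: defs {b2,b3,b6}
  DF⁺ = {b2,b5,b7,b8}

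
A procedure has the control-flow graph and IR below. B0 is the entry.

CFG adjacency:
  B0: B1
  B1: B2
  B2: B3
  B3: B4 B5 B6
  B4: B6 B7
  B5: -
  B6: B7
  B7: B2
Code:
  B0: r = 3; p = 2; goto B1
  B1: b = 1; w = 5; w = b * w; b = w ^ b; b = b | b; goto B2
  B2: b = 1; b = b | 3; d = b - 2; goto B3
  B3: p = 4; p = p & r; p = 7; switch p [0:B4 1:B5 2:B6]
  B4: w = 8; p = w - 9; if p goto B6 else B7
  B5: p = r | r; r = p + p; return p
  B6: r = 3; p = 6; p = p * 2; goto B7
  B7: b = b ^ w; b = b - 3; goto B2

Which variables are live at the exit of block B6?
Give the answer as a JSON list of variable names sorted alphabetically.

Block summaries:
  B0: def={p,r} ue=∅
  B1: def={b,w} ue=∅
  B2: def={b,d} ue=∅
  B3: def={p} ue={r}
  B4: def={p,w} ue=∅
  B5: def={p,r} ue={r}
  B6: def={p,r} ue=∅
  B7: def={b} ue={b,w}

Liveness:
  B0: in=∅ out={r}
  B1: in={r} out={r,w}
  B2: in={r,w} out={b,r,w}
  B3: in={b,r,w} out={b,r,w}
  B4: in={b,r} out={b,r,w}
  B5: in={r} out=∅
  B6: in={b,w} out={b,r,w}
  B7: in={b,r,w} out={r,w}

live-out(B6) = ["b", "r", "w"]

Answer: ["b", "r", "w"]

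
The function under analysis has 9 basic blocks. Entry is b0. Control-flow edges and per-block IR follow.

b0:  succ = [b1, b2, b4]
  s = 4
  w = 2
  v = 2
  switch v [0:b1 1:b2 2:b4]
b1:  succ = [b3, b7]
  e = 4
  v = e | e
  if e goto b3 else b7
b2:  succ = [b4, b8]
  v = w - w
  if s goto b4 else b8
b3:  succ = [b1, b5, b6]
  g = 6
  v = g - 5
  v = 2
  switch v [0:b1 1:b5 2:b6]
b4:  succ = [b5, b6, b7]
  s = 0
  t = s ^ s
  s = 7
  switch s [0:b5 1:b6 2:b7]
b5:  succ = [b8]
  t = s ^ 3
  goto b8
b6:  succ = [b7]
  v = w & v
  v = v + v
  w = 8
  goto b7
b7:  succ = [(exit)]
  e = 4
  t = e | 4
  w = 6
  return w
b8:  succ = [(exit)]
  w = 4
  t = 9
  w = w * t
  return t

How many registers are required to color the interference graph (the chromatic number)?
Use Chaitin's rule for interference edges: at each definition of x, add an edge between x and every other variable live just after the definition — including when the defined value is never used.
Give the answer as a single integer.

Per-block:
  b0: {s,v,w} / ∅
  b1: {e,v} / ∅
  b2: {v} / {s,w}
  b3: {g,v} / ∅
  b4: {s,t} / ∅
  b5: {t} / {s}
  b6: {v,w} / {v,w}
  b7: {e,t,w} / ∅
  b8: {t,w} / ∅

Liveness:
  live b0: ∅→{s,v,w}
  live b1: {s,w}→{s,w}
  live b2: {s,w}→{v,w}
  live b3: {s,w}→{s,v,w}
  live b4: {v,w}→{s,v,w}
  live b5: {s}→∅
  live b6: {v,w}→∅
  live b7: ∅→∅
  live b8: ∅→∅

Conflict graph:
  e — {s,v,w}
  g — {s,w}
  s — {e,g,v,w}
  t — {v,w}
  v — {e,s,t,w}
  w — {e,g,s,t,v}

Registers:
  {e,s,v,w} pairwise interfere (4-clique) ⇒ χ ≥ 4
  4-colouring: r0={w}  r1={s,t}  r2={g,v}  r3={e}
  χ = 4

Answer: 4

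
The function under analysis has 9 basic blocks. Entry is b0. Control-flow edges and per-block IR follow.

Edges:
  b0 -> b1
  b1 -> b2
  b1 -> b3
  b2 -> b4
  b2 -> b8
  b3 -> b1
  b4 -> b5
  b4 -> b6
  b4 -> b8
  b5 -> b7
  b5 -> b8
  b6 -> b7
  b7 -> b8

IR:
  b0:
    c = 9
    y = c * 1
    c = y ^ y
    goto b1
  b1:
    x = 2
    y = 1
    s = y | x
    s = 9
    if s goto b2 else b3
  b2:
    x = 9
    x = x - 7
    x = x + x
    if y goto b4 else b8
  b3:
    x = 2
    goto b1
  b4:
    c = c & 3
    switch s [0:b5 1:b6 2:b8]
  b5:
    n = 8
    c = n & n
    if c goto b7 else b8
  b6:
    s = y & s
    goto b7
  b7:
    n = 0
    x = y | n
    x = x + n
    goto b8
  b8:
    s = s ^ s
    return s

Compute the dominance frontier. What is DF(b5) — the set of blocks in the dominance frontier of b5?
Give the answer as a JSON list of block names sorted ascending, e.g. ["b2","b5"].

idom tree: b1←b0 b2←b1 b3←b1 b4←b2 b5←b4 b6←b4 b7←b4 b8←b2
Dom at joins:
  b1: preds {b0,b3}: {b0} ∩ {b0,b1,b3} = {b0}; idom=b0
  b7: preds {b5,b6}: {b0,b1,b2,b4,b5} ∩ {b0,b1,b2,b4,b6} = {b0,b1,b2,b4}; idom=b4
  b8: preds {b2,b4,b5,b7}: {b0,b1,b2} ∩ {b0,b1,b2,b4} ∩ {b0,b1,b2,b4,b5} ∩ {b0,b1,b2,b4,b7} = {b0,b1,b2}; idom=b2

Frontier:
  join b1 pred b0: · stop@b0
  join b1 pred b3: b3→b1 stop@b0
  join b7 pred b5: b5 stop@b4
  join b7 pred b6: b6 stop@b4
  join b8 pred b2: · stop@b2
  join b8 pred b4: b4 stop@b2
  join b8 pred b5: b5→b4 stop@b2
  join b8 pred b7: b7→b4 stop@b2
  b0: DF=∅
  b1: DF={b1}
  b2: DF=∅
  b3: DF={b1}
  b4: DF={b8}
  b5: DF={b7,b8}
  b6: DF={b7}
  b7: DF={b8}
  b8: DF=∅

DF(b5) = ["b7", "b8"]

Answer: ["b7", "b8"]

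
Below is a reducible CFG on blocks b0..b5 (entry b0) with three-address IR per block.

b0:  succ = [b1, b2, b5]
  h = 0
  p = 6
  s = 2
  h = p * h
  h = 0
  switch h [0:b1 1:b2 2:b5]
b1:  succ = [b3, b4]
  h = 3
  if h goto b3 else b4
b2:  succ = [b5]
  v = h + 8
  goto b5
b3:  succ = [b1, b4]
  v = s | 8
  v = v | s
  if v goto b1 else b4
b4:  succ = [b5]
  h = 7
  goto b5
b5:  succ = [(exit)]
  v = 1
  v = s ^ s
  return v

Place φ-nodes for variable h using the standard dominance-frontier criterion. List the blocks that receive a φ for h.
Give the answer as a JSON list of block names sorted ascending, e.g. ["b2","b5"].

idom tree: b1←b0 b2←b0 b3←b1 b4←b1 b5←b0
Dom at joins:
  b1: preds {b0,b3}: {b0} ∩ {b0,b1,b3} = {b0}; idom=b0
  b4: preds {b1,b3}: {b0,b1} ∩ {b0,b1,b3} = {b0,b1}; idom=b1
  b5: preds {b0,b2,b4}: {b0} ∩ {b0,b2} ∩ {b0,b1,b4} = {b0}; idom=b0

DF derivation:
  b1←b0: walk · to b0
  b1←b3: walk b3→b1 to b0
  b4←b1: walk · to b1
  b4←b3: walk b3 to b1
  b5←b0: walk · to b0
  b5←b2: walk b2 to b0
  b5←b4: walk b4→b1 to b0
  DF(b0)=∅
  DF(b1)={b1,b5}
  DF(b2)={b5}
  DF(b3)={b1,b4}
  DF(b4)={b5}
  DF(b5)=∅

φ for h: defs {b0,b1,b4}
  DF⁺ = {b1,b5}

Answer: ["b1", "b5"]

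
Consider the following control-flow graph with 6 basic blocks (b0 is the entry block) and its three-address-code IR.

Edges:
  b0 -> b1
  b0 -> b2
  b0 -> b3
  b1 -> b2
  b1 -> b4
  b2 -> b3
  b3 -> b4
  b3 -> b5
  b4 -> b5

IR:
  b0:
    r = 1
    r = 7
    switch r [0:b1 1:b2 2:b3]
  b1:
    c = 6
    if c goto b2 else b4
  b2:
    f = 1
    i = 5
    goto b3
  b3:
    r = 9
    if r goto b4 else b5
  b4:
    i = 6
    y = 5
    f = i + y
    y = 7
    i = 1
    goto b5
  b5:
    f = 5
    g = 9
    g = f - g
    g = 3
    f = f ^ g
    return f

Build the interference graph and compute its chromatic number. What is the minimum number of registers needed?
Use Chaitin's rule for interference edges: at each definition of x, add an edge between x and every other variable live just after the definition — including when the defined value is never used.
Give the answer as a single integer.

Answer: 2

Analysis:
Block summaries:
  b0: def={r} ue=∅
  b1: def={c} ue=∅
  b2: def={f,i} ue=∅
  b3: def={r} ue=∅
  b4: def={f,i,y} ue=∅
  b5: def={f,g} ue=∅

Backward fixpoint:
  live b0: ∅→∅
  live b1: ∅→∅
  live b2: ∅→∅
  live b3: ∅→∅
  live b4: ∅→∅
  live b5: ∅→∅

Conflict graph:
  c↔∅
  f↔{g}
  g↔{f}
  i↔{y}
  r↔∅
  y↔{i}

Colouring:
  {f,g} pairwise interfere (2-clique) ⇒ χ ≥ 2
  assign c→r0 f→r0 g→r1 i→r0 r→r0 y→r1 — no edge inside a register ⇒ χ ≤ 2
  χ = 2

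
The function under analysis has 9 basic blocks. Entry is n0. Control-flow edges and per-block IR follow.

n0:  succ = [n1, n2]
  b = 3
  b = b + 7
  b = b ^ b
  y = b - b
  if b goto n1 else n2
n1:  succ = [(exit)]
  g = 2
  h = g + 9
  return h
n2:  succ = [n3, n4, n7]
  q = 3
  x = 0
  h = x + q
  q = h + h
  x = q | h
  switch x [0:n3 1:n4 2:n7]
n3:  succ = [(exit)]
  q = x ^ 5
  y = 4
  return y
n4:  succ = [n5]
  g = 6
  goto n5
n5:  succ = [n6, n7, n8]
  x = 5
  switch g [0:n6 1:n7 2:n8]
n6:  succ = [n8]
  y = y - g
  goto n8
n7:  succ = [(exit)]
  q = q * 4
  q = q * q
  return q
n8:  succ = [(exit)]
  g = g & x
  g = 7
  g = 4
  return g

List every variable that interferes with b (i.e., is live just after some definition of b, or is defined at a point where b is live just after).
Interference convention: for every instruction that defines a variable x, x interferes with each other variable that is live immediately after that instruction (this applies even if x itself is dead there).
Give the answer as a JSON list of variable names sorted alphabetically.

Answer: ["y"]

Analysis:
def/use:
  n0: {b,y} / ∅
  n1: {g,h} / ∅
  n2: {h,q,x} / ∅
  n3: {q,y} / {x}
  n4: {g} / ∅
  n5: {x} / {g}
  n6: {y} / {g,y}
  n7: {q} / {q}
  n8: {g} / {g,x}

Live sets:
  n0: in=∅ out={y}
  n1: in=∅ out=∅
  n2: in={y} out={q,x,y}
  n3: in={x} out=∅
  n4: in={q,y} out={g,q,y}
  n5: in={g,q,y} out={g,q,x,y}
  n6: in={g,x,y} out={g,x}
  n7: in={q} out=∅
  n8: in={g,x} out=∅

Conflict graph:
  b: {y}
  g: {q,x,y}
  h: {q,y}
  q: {g,h,x,y}
  x: {g,q,y}
  y: {b,g,h,q,x}

N(b) = ["y"]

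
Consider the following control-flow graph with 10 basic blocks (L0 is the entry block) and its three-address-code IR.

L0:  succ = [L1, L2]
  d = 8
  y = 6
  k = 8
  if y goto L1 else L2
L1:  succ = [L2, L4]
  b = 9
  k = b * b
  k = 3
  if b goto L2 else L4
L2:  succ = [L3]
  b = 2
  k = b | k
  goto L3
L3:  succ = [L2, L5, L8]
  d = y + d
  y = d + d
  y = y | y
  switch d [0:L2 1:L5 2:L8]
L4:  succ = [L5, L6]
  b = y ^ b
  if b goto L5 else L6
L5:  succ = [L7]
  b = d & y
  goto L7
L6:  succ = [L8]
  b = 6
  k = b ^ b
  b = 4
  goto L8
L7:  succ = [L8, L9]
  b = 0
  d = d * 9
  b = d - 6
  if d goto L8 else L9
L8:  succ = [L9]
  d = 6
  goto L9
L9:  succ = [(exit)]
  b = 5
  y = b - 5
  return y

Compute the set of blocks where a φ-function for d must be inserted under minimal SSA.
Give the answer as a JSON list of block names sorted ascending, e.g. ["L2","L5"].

idom tree: L1←L0 L2←L0 L3←L2 L4←L1 L5←L0 L6←L4 L7←L5 L8←L0 L9←L0
Dom at joins:
  L2: preds {L0,L1,L3}: {L0} ∩ {L0,L1} ∩ {L0,L2,L3} = {L0}; idom=L0
  L5: preds {L3,L4}: {L0,L2,L3} ∩ {L0,L1,L4} = {L0}; idom=L0
  L8: preds {L3,L6,L7}: {L0,L2,L3} ∩ {L0,L1,L4,L6} ∩ {L0,L5,L7} = {L0}; idom=L0
  L9: preds {L7,L8}: {L0,L5,L7} ∩ {L0,L8} = {L0}; idom=L0

Frontier:
  join L2 pred L0: · stop@L0
  join L2 pred L1: L1 stop@L0
  join L2 pred L3: L3→L2 stop@L0
  join L5 pred L3: L3→L2 stop@L0
  join L5 pred L4: L4→L1 stop@L0
  join L8 pred L3: L3→L2 stop@L0
  join L8 pred L6: L6→L4→L1 stop@L0
  join L8 pred L7: L7→L5 stop@L0
  join L9 pred L7: L7→L5 stop@L0
  join L9 pred L8: L8 stop@L0
  L0 → ∅
  L1 → {L2,L5,L8}
  L2 → {L2,L5,L8}
  L3 → {L2,L5,L8}
  L4 → {L5,L8}
  L5 → {L8,L9}
  L6 → {L8}
  L7 → {L8,L9}
  L8 → {L9}
  L9 → ∅

φ for d: defs {L0,L3,L7,L8}
  DF⁺ = {L2,L5,L8,L9}

Answer: ["L2", "L5", "L8", "L9"]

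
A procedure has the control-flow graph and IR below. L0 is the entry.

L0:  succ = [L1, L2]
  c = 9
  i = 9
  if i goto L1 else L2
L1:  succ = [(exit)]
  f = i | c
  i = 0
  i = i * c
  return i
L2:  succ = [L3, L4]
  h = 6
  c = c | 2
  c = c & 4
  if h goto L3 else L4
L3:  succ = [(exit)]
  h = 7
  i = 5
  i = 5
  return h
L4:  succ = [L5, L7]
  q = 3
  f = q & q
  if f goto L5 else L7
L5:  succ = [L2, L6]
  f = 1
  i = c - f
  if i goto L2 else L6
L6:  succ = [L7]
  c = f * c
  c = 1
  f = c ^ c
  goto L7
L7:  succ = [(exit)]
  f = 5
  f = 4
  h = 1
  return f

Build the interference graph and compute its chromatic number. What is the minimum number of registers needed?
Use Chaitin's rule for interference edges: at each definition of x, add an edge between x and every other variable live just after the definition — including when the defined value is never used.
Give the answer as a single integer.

Per-block:
  L0 def {c,i} use ∅
  L1 def {f,i} use {c,i}
  L2 def {c,h} use {c}
  L3 def {h,i} use ∅
  L4 def {f,q} use ∅
  L5 def {f,i} use {c}
  L6 def {c,f} use {c,f}
  L7 def {f,h} use ∅

Liveness:
  L0: in=∅ out={c,i}
  L1: in={c,i} out=∅
  L2: in={c} out={c}
  L3: in=∅ out=∅
  L4: in={c} out={c}
  L5: in={c} out={c,f}
  L6: in={c,f} out=∅
  L7: in=∅ out=∅

Interference:
  c↔{f,h,i,q}
  f↔{c,h,i}
  h↔{c,f,i}
  i↔{c,f,h}
  q↔{c}

Registers:
  {c,f,h,i} pairwise interfere (4-clique) ⇒ χ ≥ 4
  4-colouring: c0={c}  c1={f,q}  c2={h}  c3={i}
  χ = 4

Answer: 4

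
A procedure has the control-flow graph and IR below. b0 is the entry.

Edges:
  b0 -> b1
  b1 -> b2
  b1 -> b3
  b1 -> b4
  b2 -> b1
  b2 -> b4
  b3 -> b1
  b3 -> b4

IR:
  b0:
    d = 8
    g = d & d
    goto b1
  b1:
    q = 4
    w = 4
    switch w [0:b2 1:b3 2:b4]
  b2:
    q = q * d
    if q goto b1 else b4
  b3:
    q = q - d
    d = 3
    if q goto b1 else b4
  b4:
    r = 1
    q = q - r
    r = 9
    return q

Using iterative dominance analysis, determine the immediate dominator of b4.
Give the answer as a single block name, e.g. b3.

Answer: b1

Derivation:
idom tree: b1←b0 b2←b1 b3←b1 b4←b1
Dom∩ at merges:
  b1: preds {b0,b2,b3}: {b0} ∩ {b0,b1,b2} ∩ {b0,b1,b3} = {b0}; idom=b0
  b4: preds {b1,b2,b3}: {b0,b1} ∩ {b0,b1,b2} ∩ {b0,b1,b3} = {b0,b1}; idom=b1

idom(b4) = b1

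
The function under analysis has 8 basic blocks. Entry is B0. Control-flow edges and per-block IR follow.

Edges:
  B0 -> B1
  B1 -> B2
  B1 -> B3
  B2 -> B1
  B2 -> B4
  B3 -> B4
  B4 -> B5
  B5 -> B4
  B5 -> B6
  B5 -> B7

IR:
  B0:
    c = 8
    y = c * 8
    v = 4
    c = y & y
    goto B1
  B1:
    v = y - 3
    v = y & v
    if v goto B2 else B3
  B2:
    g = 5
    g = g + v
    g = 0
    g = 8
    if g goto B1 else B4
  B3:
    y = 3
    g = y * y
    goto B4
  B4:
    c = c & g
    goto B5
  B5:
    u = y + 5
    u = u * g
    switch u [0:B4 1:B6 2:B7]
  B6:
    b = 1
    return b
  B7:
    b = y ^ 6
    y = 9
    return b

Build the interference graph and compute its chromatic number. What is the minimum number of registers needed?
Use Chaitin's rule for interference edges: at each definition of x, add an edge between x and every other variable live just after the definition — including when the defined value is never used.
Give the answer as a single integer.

Answer: 4

Working:
Per-block:
  B0: def={c,v,y} ue=∅
  B1: def={v} ue={y}
  B2: def={g} ue={v}
  B3: def={g,y} ue=∅
  B4: def={c} ue={c,g}
  B5: def={u} ue={g,y}
  B6: def={b} ue=∅
  B7: def={b,y} ue={y}

Liveness:
  B0 li=∅ lo={c,y}
  B1 li={c,y} lo={c,v,y}
  B2 li={c,v,y} lo={c,g,y}
  B3 li={c} lo={c,g,y}
  B4 li={c,g,y} lo={c,g,y}
  B5 li={c,g,y} lo={c,g,y}
  B6 li=∅ lo=∅
  B7 li={y} lo=∅

Interference:
  b: {y}
  c: {g,u,v,y}
  g: {c,u,v,y}
  u: {c,g,y}
  v: {c,g,y}
  y: {b,c,g,u,v}

Registers:
  clique {c,g,u,y} ⇒ need ≥ 4
  4-colouring: c0={y}  c1={b,c}  c2={g}  c3={u,v}
  χ = 4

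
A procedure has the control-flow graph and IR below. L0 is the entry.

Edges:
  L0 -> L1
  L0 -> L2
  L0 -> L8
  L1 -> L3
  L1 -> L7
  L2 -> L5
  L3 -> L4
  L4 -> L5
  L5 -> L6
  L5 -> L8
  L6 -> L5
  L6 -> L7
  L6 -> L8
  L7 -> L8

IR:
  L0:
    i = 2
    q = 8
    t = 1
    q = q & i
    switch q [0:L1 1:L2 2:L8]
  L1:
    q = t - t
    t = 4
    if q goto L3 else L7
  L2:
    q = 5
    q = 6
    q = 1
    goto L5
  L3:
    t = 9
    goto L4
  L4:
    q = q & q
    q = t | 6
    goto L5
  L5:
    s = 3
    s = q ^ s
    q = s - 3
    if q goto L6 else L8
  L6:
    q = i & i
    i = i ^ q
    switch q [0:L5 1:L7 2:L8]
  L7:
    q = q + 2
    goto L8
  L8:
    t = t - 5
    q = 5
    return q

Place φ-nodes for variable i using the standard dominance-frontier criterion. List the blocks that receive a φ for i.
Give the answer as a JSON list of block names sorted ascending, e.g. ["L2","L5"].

idom tree: L1←L0 L2←L0 L3←L1 L4←L3 L5←L0 L6←L5 L7←L0 L8←L0
Join-block Dom:
  L5: preds {L2,L4,L6}: {L0,L2} ∩ {L0,L1,L3,L4} ∩ {L0,L5,L6} = {L0}; idom=L0
  L7: preds {L1,L6}: {L0,L1} ∩ {L0,L5,L6} = {L0}; idom=L0
  L8: preds {L0,L5,L6,L7}: {L0} ∩ {L0,L5} ∩ {L0,L5,L6} ∩ {L0,L7} = {L0}; idom=L0

Frontier:
  L5←L2: walk L2 to L0
  L5←L4: walk L4→L3→L1 to L0
  L5←L6: walk L6→L5 to L0
  L7←L1: walk L1 to L0
  L7←L6: walk L6→L5 to L0
  L8←L0: walk · to L0
  L8←L5: walk L5 to L0
  L8←L6: walk L6→L5 to L0
  L8←L7: walk L7 to L0
  L0 → ∅
  L1 → {L5,L7}
  L2 → {L5}
  L3 → {L5}
  L4 → {L5}
  L5 → {L5,L7,L8}
  L6 → {L5,L7,L8}
  L7 → {L8}
  L8 → ∅

φ for i: defs {L0,L6}
  DF⁺ = {L5,L7,L8}

Answer: ["L5", "L7", "L8"]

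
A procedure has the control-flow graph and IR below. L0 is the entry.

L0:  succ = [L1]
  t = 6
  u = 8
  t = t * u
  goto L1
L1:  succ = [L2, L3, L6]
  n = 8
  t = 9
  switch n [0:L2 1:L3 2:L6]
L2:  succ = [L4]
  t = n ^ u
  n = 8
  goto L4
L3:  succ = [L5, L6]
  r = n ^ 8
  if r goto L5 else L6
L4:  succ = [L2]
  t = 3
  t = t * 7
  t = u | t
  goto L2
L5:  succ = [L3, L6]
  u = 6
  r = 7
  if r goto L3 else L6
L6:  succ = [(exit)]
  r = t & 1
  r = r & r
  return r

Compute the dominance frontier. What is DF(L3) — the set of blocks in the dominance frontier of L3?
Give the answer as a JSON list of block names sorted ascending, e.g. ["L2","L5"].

Answer: ["L3", "L6"]

Working:
idom tree: L1←L0 L2←L1 L3←L1 L4←L2 L5←L3 L6←L1
Join-block Dom:
  L2: preds {L1,L4}: {L0,L1} ∩ {L0,L1,L2,L4} = {L0,L1}; idom=L1
  L3: preds {L1,L5}: {L0,L1} ∩ {L0,L1,L3,L5} = {L0,L1}; idom=L1
  L6: preds {L1,L3,L5}: {L0,L1} ∩ {L0,L1,L3} ∩ {L0,L1,L3,L5} = {L0,L1}; idom=L1

DF walk-up:
  L2←L1: walk · to L1
  L2←L4: walk L4→L2 to L1
  L3←L1: walk · to L1
  L3←L5: walk L5→L3 to L1
  L6←L1: walk · to L1
  L6←L3: walk L3 to L1
  L6←L5: walk L5→L3 to L1
  L0 → ∅
  L1 → ∅
  L2 → {L2}
  L3 → {L3,L6}
  L4 → {L2}
  L5 → {L3,L6}
  L6 → ∅

DF(L3) = ["L3", "L6"]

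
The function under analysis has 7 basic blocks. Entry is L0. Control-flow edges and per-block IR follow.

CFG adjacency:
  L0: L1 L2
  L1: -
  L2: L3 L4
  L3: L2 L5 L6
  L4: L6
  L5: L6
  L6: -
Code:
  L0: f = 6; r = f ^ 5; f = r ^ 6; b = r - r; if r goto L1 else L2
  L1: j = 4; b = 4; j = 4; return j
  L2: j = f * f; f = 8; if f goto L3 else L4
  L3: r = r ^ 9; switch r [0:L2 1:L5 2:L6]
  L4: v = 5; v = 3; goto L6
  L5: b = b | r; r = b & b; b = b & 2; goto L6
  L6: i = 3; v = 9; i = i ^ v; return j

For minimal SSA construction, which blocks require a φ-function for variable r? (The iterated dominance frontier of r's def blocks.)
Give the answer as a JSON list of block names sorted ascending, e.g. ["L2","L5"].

idom tree: L1←L0 L2←L0 L3←L2 L4←L2 L5←L3 L6←L2
Join-block Dom:
  L2: preds {L0,L3}: {L0} ∩ {L0,L2,L3} = {L0}; idom=L0
  L6: preds {L3,L4,L5}: {L0,L2,L3} ∩ {L0,L2,L4} ∩ {L0,L2,L3,L5} = {L0,L2}; idom=L2

DF derivation:
  L2←L0: walk · to L0
  L2←L3: walk L3→L2 to L0
  L6←L3: walk L3 to L2
  L6←L4: walk L4 to L2
  L6←L5: walk L5→L3 to L2
  DF(L0)=∅
  DF(L1)=∅
  DF(L2)={L2}
  DF(L3)={L2,L6}
  DF(L4)={L6}
  DF(L5)={L6}
  DF(L6)=∅

φ for r: defs {L0,L3,L5}
  DF⁺ = {L2,L6}

Answer: ["L2", "L6"]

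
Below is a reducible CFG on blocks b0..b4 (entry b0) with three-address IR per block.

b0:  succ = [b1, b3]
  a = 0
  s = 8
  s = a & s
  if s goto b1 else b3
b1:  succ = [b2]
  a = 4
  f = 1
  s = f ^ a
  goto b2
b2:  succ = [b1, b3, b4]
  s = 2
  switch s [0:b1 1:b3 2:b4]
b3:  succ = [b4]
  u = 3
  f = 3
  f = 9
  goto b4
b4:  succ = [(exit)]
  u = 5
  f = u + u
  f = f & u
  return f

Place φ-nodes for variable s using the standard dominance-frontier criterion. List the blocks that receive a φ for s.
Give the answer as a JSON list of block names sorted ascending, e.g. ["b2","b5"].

idom tree: b1←b0 b2←b1 b3←b0 b4←b0
Dom∩ at merges:
  b1: preds {b0,b2}: {b0} ∩ {b0,b1,b2} = {b0}; idom=b0
  b3: preds {b0,b2}: {b0} ∩ {b0,b1,b2} = {b0}; idom=b0
  b4: preds {b2,b3}: {b0,b1,b2} ∩ {b0,b3} = {b0}; idom=b0

DF derivation:
  b1←b0: walk · to b0
  b1←b2: walk b2→b1 to b0
  b3←b0: walk · to b0
  b3←b2: walk b2→b1 to b0
  b4←b2: walk b2→b1 to b0
  b4←b3: walk b3 to b0
  DF(b0)=∅
  DF(b1)={b1,b3,b4}
  DF(b2)={b1,b3,b4}
  DF(b3)={b4}
  DF(b4)=∅

φ for s: defs {b0,b1,b2}
  DF⁺ = {b1,b3,b4}

Answer: ["b1", "b3", "b4"]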